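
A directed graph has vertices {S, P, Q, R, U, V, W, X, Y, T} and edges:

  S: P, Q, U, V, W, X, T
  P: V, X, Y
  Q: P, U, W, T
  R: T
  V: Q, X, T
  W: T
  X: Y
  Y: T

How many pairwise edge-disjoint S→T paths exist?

5

Assign every edge capacity 1; by Menger, the answer equals the max flow.
Path S→T (+1); total 1.
Path S→Q→T (+1); total 2.
Path S→V→T (+1); total 3.
Path S→W→T (+1); total 4.
Path S→P→Y→T (+1); total 5.
No residual S→T path; max flow = 5.
Certifying cut of size 5: {Q→T, S→T, V→T, W→T, Y→T}.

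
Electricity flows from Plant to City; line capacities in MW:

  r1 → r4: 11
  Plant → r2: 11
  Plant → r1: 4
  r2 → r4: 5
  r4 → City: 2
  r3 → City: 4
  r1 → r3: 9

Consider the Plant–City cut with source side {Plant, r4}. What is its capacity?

Edges leaving {Plant, r4}: Plant→r1 (4), Plant→r2 (11), r4→City (2).
Cut capacity = 4 + 11 + 2 = 17.

17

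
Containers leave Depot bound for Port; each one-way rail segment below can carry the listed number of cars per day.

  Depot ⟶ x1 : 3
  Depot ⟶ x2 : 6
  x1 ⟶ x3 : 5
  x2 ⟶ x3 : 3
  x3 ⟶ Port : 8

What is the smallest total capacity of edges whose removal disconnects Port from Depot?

6

Augment Depot→x1→x3→Port: bottleneck 3, flow now 3.
Augment Depot→x2→x3→Port: bottleneck 3, flow now 6.
No augmenting path remains; maximum flow = 6.
By max-flow min-cut, the minimum cut capacity equals the max flow.
In the residual graph, reachable from Depot: {Depot, x2}.
Min-cut edges: Depot→x1 (3), x2→x3 (3); capacity 3 + 3 = 6.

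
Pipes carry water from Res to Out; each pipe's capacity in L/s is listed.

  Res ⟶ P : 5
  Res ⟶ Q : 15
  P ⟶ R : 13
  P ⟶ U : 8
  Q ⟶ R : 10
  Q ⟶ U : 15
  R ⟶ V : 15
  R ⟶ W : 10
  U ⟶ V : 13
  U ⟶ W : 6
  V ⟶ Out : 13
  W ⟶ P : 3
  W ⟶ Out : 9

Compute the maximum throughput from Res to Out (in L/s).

Augment Res→P→R→V→Out: bottleneck 5, flow now 5.
Augment Res→Q→R→V→Out: bottleneck 8, flow now 13.
Augment Res→Q→R→W→Out: bottleneck 2, flow now 15.
Augment Res→Q→U→W→Out: bottleneck 5, flow now 20.
No augmenting path remains; maximum flow = 20.
In the residual graph, reachable from Res: {Res}.
Min-cut edges: Res→P (5), Res→Q (15); capacity 5 + 15 = 20.
This cut is saturated, so no flow can exceed 20.

20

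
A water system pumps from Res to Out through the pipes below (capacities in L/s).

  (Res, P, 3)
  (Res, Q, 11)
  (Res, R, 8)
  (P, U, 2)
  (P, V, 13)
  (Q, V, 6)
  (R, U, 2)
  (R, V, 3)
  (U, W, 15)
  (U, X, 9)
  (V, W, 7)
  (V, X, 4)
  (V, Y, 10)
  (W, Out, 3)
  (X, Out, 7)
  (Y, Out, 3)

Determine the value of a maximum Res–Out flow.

13

Augment Res→P→U→W→Out: bottleneck 2, flow now 2.
Augment Res→P→V→W→Out: bottleneck 1, flow now 3.
Augment Res→Q→V→X→Out: bottleneck 4, flow now 7.
Augment Res→Q→V→Y→Out: bottleneck 2, flow now 9.
Augment Res→R→U→X→Out: bottleneck 2, flow now 11.
Augment Res→R→V→Y→Out: bottleneck 1, flow now 12.
Augment Res→R→V→W→U→X→Out: bottleneck 1, flow now 13. (uses reverse residual edge)
No augmenting path remains; maximum flow = 13.
In the residual graph, reachable from Res: {Res, P, Q, R, U, V, W, X, Y}.
Min-cut edges: W→Out (3), X→Out (7), Y→Out (3); capacity 3 + 7 + 3 = 13.
This cut is saturated, so no flow can exceed 13.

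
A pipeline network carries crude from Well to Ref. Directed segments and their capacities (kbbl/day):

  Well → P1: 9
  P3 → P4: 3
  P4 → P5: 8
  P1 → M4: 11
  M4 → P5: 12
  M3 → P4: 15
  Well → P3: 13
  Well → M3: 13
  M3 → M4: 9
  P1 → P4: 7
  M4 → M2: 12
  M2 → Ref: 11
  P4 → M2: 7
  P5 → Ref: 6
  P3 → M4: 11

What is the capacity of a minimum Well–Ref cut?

17

Augment Well→P1→P4→P5→Ref: bottleneck 6, flow now 6.
Augment Well→P1→P4→M2→Ref: bottleneck 1, flow now 7.
Augment Well→P1→M4→M2→Ref: bottleneck 2, flow now 9.
Augment Well→P3→P4→M2→Ref: bottleneck 3, flow now 12.
Augment Well→P3→M4→M2→Ref: bottleneck 5, flow now 17.
No augmenting path remains; maximum flow = 17.
By max-flow min-cut, the minimum cut capacity equals the max flow.
In the residual graph, reachable from Well: {Well, P1, P3, M3, P4, M4, P5, M2}.
Min-cut edges: P5→Ref (6), M2→Ref (11); capacity 6 + 11 = 17.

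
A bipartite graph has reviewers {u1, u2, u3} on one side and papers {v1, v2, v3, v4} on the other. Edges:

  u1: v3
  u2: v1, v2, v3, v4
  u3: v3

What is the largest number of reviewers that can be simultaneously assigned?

Unit-capacity flow: source→left, listed edges, right→sink; max matching = max flow.
Augmenting path u1→v3 (+1); matched 1.
Augmenting path u2→v1 (+1); matched 2.
No augmenting path remains; maximum matching = 2.
König certificate: {u2, v3} is a vertex cover of size 2 (every listed pair touches it), so no matching can be larger.

2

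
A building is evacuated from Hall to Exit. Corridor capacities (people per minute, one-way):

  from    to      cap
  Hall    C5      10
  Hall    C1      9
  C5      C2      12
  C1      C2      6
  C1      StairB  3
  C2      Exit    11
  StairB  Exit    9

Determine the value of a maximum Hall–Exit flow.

Augment Hall→C5→C2→Exit: bottleneck 10, flow now 10.
Augment Hall→C1→C2→Exit: bottleneck 1, flow now 11.
Augment Hall→C1→StairB→Exit: bottleneck 3, flow now 14.
No augmenting path remains; maximum flow = 14.
In the residual graph, reachable from Hall: {Hall, C5, C1, C2}.
Min-cut edges: C1→StairB (3), C2→Exit (11); capacity 3 + 11 = 14.
This cut is saturated, so no flow can exceed 14.

14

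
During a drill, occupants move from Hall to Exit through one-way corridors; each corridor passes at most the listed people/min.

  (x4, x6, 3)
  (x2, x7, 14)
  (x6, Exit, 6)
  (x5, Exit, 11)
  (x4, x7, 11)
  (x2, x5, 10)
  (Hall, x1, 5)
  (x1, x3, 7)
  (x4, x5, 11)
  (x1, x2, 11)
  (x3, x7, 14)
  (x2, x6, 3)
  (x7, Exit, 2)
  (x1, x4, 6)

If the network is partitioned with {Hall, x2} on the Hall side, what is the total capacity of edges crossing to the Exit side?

32

Edges leaving {Hall, x2}: Hall→x1 (5), x2→x5 (10), x2→x6 (3), x2→x7 (14).
Cut capacity = 5 + 10 + 3 + 14 = 32.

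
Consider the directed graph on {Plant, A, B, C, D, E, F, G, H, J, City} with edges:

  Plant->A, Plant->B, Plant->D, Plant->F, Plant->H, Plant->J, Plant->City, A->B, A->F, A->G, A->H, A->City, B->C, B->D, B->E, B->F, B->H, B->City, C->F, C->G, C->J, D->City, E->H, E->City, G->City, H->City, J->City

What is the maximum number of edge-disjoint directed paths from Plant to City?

Assign every edge capacity 1; by Menger, the answer equals the max flow.
Path Plant→City (+1); total 1.
Path Plant→A→City (+1); total 2.
Path Plant→B→City (+1); total 3.
Path Plant→D→City (+1); total 4.
Path Plant→H→City (+1); total 5.
Path Plant→J→City (+1); total 6.
No residual Plant→City path; max flow = 6.
Certifying cut of size 6: {Plant→A, Plant→B, Plant→City, Plant→D, Plant→H, Plant→J}.

6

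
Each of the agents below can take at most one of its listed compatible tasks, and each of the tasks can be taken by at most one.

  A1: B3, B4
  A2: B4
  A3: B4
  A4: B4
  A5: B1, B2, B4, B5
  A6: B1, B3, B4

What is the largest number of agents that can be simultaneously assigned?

4

Unit-capacity flow: source→left, listed edges, right→sink; max matching = max flow.
Augmenting path A1→B3 (+1); matched 1.
Augmenting path A2→B4 (+1); matched 2.
Augmenting path A5→B1 (+1); matched 3.
Augmenting path A6→B1→A5→B2 (+1); matched 4.
No augmenting path remains; maximum matching = 4.
König certificate: {A1, A5, A6, B4} is a vertex cover of size 4 (every listed pair touches it), so no matching can be larger.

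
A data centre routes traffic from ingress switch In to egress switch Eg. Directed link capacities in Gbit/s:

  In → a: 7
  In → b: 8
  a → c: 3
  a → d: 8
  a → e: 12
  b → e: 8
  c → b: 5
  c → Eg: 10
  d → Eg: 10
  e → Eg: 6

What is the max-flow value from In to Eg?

Augment In→a→c→Eg: bottleneck 3, flow now 3.
Augment In→a→d→Eg: bottleneck 4, flow now 7.
Augment In→b→e→Eg: bottleneck 6, flow now 13.
No augmenting path remains; maximum flow = 13.
In the residual graph, reachable from In: {In, b, e}.
Min-cut edges: In→a (7), e→Eg (6); capacity 7 + 6 = 13.
This cut is saturated, so no flow can exceed 13.

13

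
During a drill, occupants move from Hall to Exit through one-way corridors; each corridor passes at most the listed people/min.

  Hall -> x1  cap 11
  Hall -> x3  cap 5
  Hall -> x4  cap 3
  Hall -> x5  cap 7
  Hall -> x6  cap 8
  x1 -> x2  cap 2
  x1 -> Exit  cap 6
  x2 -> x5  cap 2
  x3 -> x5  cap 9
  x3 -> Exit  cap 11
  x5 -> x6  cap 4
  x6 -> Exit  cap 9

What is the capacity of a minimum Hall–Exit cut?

20

Augment Hall→x1→Exit: bottleneck 6, flow now 6.
Augment Hall→x3→Exit: bottleneck 5, flow now 11.
Augment Hall→x6→Exit: bottleneck 8, flow now 19.
Augment Hall→x5→x6→Exit: bottleneck 1, flow now 20.
No augmenting path remains; maximum flow = 20.
By max-flow min-cut, the minimum cut capacity equals the max flow.
In the residual graph, reachable from Hall: {Hall, x1, x2, x4, x5, x6}.
Min-cut edges: Hall→x3 (5), x1→Exit (6), x6→Exit (9); capacity 5 + 6 + 9 = 20.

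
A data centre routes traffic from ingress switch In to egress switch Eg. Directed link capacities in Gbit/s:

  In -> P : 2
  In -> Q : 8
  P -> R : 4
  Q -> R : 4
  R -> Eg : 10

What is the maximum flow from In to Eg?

6

Augment In→P→R→Eg: bottleneck 2, flow now 2.
Augment In→Q→R→Eg: bottleneck 4, flow now 6.
No augmenting path remains; maximum flow = 6.
In the residual graph, reachable from In: {In, Q}.
Min-cut edges: In→P (2), Q→R (4); capacity 2 + 4 = 6.
This cut is saturated, so no flow can exceed 6.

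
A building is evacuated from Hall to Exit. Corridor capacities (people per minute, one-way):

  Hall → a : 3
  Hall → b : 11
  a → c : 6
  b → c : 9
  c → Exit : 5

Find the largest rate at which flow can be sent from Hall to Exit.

Augment Hall→a→c→Exit: bottleneck 3, flow now 3.
Augment Hall→b→c→Exit: bottleneck 2, flow now 5.
No augmenting path remains; maximum flow = 5.
In the residual graph, reachable from Hall: {Hall, a, b, c}.
Min-cut edges: c→Exit (5); capacity 5 = 5.
This cut is saturated, so no flow can exceed 5.

5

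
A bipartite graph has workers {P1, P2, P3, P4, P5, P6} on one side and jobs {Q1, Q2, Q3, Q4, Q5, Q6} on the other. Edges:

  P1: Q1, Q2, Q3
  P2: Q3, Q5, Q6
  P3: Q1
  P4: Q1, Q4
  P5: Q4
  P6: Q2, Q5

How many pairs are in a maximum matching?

Unit-capacity flow: source→left, listed edges, right→sink; max matching = max flow.
Augmenting path P1→Q1 (+1); matched 1.
Augmenting path P2→Q3 (+1); matched 2.
Augmenting path P4→Q4 (+1); matched 3.
Augmenting path P6→Q2 (+1); matched 4.
Augmenting path P3→Q1→P1→Q2→P6→Q5 (+1); matched 5.
No augmenting path remains; maximum matching = 5.
König certificate: {P1, P2, P6, Q1, Q4} is a vertex cover of size 5 (every listed pair touches it), so no matching can be larger.

5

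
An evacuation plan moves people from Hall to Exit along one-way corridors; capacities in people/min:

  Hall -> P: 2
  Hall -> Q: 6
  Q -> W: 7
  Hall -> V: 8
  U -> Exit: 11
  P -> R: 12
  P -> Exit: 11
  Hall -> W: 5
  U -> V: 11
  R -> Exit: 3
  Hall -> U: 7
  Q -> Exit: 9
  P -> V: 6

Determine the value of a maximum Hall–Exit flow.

Augment Hall→P→Exit: bottleneck 2, flow now 2.
Augment Hall→Q→Exit: bottleneck 6, flow now 8.
Augment Hall→U→Exit: bottleneck 7, flow now 15.
No augmenting path remains; maximum flow = 15.
In the residual graph, reachable from Hall: {Hall, V, W}.
Min-cut edges: Hall→P (2), Hall→Q (6), Hall→U (7); capacity 2 + 6 + 7 = 15.
This cut is saturated, so no flow can exceed 15.

15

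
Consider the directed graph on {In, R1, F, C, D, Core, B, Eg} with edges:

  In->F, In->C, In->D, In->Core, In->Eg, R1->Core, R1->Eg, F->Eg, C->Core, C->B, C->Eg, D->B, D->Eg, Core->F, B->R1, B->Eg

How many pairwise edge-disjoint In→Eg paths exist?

Assign every edge capacity 1; by Menger, the answer equals the max flow.
Path In→Eg (+1); total 1.
Path In→F→Eg (+1); total 2.
Path In→C→Eg (+1); total 3.
Path In→D→Eg (+1); total 4.
No residual In→Eg path; max flow = 4.
Certifying cut of size 4: {F→Eg, In→C, In→D, In→Eg}.

4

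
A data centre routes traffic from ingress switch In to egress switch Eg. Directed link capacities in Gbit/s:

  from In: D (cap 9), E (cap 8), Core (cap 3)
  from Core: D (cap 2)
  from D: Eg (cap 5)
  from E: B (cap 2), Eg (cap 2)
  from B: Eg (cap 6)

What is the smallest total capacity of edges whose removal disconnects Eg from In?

Augment In→D→Eg: bottleneck 5, flow now 5.
Augment In→E→Eg: bottleneck 2, flow now 7.
Augment In→E→B→Eg: bottleneck 2, flow now 9.
No augmenting path remains; maximum flow = 9.
By max-flow min-cut, the minimum cut capacity equals the max flow.
In the residual graph, reachable from In: {In, Core, D, E}.
Min-cut edges: D→Eg (5), E→B (2), E→Eg (2); capacity 5 + 2 + 2 = 9.

9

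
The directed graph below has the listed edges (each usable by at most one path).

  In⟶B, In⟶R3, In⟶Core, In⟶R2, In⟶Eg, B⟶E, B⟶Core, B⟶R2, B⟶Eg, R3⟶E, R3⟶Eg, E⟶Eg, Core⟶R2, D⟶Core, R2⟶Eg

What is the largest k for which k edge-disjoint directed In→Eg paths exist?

4

Assign every edge capacity 1; by Menger, the answer equals the max flow.
Path In→Eg (+1); total 1.
Path In→B→Eg (+1); total 2.
Path In→R3→Eg (+1); total 3.
Path In→R2→Eg (+1); total 4.
No residual In→Eg path; max flow = 4.
Certifying cut of size 4: {In→B, In→Eg, In→R3, R2→Eg}.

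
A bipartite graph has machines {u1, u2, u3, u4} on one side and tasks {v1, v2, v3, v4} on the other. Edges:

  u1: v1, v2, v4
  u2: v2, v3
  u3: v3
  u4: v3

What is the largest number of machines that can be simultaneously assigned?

3

Unit-capacity flow: source→left, listed edges, right→sink; max matching = max flow.
Augmenting path u1→v1 (+1); matched 1.
Augmenting path u2→v2 (+1); matched 2.
Augmenting path u3→v3 (+1); matched 3.
No augmenting path remains; maximum matching = 3.
König certificate: {u1, u2, v3} is a vertex cover of size 3 (every listed pair touches it), so no matching can be larger.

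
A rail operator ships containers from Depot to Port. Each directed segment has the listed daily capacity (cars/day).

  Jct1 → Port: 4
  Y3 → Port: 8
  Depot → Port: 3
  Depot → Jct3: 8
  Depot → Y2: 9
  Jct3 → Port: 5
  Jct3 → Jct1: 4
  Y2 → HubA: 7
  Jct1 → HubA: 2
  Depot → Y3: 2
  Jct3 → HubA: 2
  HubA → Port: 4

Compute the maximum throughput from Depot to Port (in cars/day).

Augment Depot→Port: bottleneck 3, flow now 3.
Augment Depot→Jct3→Port: bottleneck 5, flow now 8.
Augment Depot→Y3→Port: bottleneck 2, flow now 10.
Augment Depot→Y2→HubA→Port: bottleneck 4, flow now 14.
Augment Depot→Jct3→Jct1→Port: bottleneck 3, flow now 17.
No augmenting path remains; maximum flow = 17.
In the residual graph, reachable from Depot: {Depot, Y2, HubA}.
Min-cut edges: Depot→Jct3 (8), Depot→Y3 (2), Depot→Port (3), HubA→Port (4); capacity 8 + 2 + 3 + 4 = 17.
This cut is saturated, so no flow can exceed 17.

17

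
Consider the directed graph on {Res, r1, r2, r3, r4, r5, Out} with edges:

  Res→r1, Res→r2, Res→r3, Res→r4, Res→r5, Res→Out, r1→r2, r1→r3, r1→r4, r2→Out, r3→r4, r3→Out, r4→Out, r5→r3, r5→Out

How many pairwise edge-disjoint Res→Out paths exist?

5

Assign every edge capacity 1; by Menger, the answer equals the max flow.
Path Res→Out (+1); total 1.
Path Res→r2→Out (+1); total 2.
Path Res→r3→Out (+1); total 3.
Path Res→r4→Out (+1); total 4.
Path Res→r5→Out (+1); total 5.
No residual Res→Out path; max flow = 5.
Certifying cut of size 5: {Res→Out, Res→r5, r2→Out, r3→Out, r4→Out}.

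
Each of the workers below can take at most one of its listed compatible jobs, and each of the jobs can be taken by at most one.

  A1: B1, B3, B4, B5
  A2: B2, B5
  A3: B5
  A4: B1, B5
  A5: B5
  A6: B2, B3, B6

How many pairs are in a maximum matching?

5

Unit-capacity flow: source→left, listed edges, right→sink; max matching = max flow.
Augmenting path A1→B1 (+1); matched 1.
Augmenting path A2→B2 (+1); matched 2.
Augmenting path A3→B5 (+1); matched 3.
Augmenting path A6→B3 (+1); matched 4.
Augmenting path A4→B1→A1→B4 (+1); matched 5.
No augmenting path remains; maximum matching = 5.
König certificate: {A1, A2, A4, A6, B5} is a vertex cover of size 5 (every listed pair touches it), so no matching can be larger.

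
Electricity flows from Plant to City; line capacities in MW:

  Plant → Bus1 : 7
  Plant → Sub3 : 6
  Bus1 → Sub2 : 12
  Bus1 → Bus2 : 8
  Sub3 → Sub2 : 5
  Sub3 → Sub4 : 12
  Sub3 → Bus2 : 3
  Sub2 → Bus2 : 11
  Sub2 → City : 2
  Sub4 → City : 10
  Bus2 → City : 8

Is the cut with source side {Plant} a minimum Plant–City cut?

Given cut capacity: 7 + 6 = 13.
Augment Plant→Bus1→Sub2→City: bottleneck 2, flow now 2.
Augment Plant→Bus1→Bus2→City: bottleneck 5, flow now 7.
Augment Plant→Sub3→Sub4→City: bottleneck 6, flow now 13.
No augmenting path remains; maximum flow = 13.
Cut capacity 13 equals the max flow, so it is a minimum cut.

Yes — it is a minimum cut (capacity 13).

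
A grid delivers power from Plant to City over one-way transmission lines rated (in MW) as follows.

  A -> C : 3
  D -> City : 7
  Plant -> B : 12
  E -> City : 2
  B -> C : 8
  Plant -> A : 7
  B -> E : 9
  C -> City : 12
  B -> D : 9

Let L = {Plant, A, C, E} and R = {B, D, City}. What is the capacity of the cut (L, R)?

Edges leaving {Plant, A, C, E}: Plant→B (12), C→City (12), E→City (2).
Cut capacity = 12 + 12 + 2 = 26.

26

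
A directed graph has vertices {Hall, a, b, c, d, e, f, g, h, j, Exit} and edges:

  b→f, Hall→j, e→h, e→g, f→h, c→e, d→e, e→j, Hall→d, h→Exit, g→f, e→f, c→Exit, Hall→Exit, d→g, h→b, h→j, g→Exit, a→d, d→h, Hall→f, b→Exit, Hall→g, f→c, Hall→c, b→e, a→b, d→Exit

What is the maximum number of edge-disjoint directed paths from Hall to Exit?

5

Assign every edge capacity 1; by Menger, the answer equals the max flow.
Path Hall→Exit (+1); total 1.
Path Hall→c→Exit (+1); total 2.
Path Hall→d→Exit (+1); total 3.
Path Hall→g→Exit (+1); total 4.
Path Hall→f→h→Exit (+1); total 5.
No residual Hall→Exit path; max flow = 5.
Certifying cut of size 5: {Hall→Exit, Hall→c, Hall→d, Hall→f, Hall→g}.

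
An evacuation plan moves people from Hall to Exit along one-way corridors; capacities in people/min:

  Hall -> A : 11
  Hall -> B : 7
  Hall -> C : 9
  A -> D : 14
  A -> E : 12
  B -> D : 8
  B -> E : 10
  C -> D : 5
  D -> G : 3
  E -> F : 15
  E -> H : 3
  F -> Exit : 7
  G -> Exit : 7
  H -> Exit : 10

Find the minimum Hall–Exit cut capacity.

Augment Hall→A→D→G→Exit: bottleneck 3, flow now 3.
Augment Hall→A→E→F→Exit: bottleneck 7, flow now 10.
Augment Hall→A→E→H→Exit: bottleneck 1, flow now 11.
Augment Hall→B→E→H→Exit: bottleneck 2, flow now 13.
No augmenting path remains; maximum flow = 13.
By max-flow min-cut, the minimum cut capacity equals the max flow.
In the residual graph, reachable from Hall: {Hall, A, B, C, D, E, F}.
Min-cut edges: D→G (3), E→H (3), F→Exit (7); capacity 3 + 3 + 7 = 13.

13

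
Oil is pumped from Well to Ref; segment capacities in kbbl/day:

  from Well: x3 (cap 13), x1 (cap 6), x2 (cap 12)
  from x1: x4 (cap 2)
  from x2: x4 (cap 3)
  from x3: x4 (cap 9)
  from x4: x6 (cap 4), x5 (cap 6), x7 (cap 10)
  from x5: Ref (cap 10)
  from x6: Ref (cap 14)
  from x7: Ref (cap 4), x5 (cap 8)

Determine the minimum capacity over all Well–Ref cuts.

Augment Well→x1→x4→x5→Ref: bottleneck 2, flow now 2.
Augment Well→x2→x4→x5→Ref: bottleneck 3, flow now 5.
Augment Well→x3→x4→x5→Ref: bottleneck 1, flow now 6.
Augment Well→x3→x4→x6→Ref: bottleneck 4, flow now 10.
Augment Well→x3→x4→x7→Ref: bottleneck 4, flow now 14.
No augmenting path remains; maximum flow = 14.
By max-flow min-cut, the minimum cut capacity equals the max flow.
In the residual graph, reachable from Well: {Well, x1, x2, x3}.
Min-cut edges: x1→x4 (2), x2→x4 (3), x3→x4 (9); capacity 2 + 3 + 9 = 14.

14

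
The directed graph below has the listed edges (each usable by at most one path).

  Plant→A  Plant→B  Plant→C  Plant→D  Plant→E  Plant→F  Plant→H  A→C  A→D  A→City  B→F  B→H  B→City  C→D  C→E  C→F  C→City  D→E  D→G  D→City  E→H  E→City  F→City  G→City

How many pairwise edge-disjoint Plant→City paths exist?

Assign every edge capacity 1; by Menger, the answer equals the max flow.
Path Plant→A→City (+1); total 1.
Path Plant→B→City (+1); total 2.
Path Plant→C→City (+1); total 3.
Path Plant→D→City (+1); total 4.
Path Plant→E→City (+1); total 5.
Path Plant→F→City (+1); total 6.
No residual Plant→City path; max flow = 6.
Certifying cut of size 6: {Plant→A, Plant→B, Plant→C, Plant→D, Plant→E, Plant→F}.

6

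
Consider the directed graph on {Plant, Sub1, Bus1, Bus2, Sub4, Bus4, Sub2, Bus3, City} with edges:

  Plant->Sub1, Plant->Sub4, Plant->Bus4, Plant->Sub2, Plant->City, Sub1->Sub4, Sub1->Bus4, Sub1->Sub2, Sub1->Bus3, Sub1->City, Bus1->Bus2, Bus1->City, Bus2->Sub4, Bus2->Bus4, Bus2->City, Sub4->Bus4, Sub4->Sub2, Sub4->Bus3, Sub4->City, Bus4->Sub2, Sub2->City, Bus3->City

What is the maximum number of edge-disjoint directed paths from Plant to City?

Assign every edge capacity 1; by Menger, the answer equals the max flow.
Path Plant→City (+1); total 1.
Path Plant→Sub1→City (+1); total 2.
Path Plant→Sub4→City (+1); total 3.
Path Plant→Sub2→City (+1); total 4.
No residual Plant→City path; max flow = 4.
Certifying cut of size 4: {Plant→City, Plant→Sub1, Plant→Sub4, Sub2→City}.

4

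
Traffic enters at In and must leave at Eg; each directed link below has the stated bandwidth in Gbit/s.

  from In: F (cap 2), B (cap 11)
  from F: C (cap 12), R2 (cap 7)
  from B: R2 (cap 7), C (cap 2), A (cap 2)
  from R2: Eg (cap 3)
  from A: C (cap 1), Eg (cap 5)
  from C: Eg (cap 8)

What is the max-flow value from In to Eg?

9

Augment In→F→R2→Eg: bottleneck 2, flow now 2.
Augment In→B→R2→Eg: bottleneck 1, flow now 3.
Augment In→B→A→Eg: bottleneck 2, flow now 5.
Augment In→B→C→Eg: bottleneck 2, flow now 7.
Augment In→B→R2→F→C→Eg: bottleneck 2, flow now 9. (uses reverse residual edge)
No augmenting path remains; maximum flow = 9.
In the residual graph, reachable from In: {In, B, R2}.
Min-cut edges: In→F (2), B→A (2), B→C (2), R2→Eg (3); capacity 2 + 2 + 2 + 3 = 9.
This cut is saturated, so no flow can exceed 9.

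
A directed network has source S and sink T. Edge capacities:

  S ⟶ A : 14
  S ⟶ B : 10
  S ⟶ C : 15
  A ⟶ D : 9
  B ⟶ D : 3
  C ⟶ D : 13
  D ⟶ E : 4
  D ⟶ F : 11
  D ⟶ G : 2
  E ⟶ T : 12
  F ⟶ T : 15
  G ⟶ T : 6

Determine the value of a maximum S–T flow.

Augment S→A→D→E→T: bottleneck 4, flow now 4.
Augment S→A→D→F→T: bottleneck 5, flow now 9.
Augment S→B→D→F→T: bottleneck 3, flow now 12.
Augment S→C→D→F→T: bottleneck 3, flow now 15.
Augment S→C→D→G→T: bottleneck 2, flow now 17.
No augmenting path remains; maximum flow = 17.
In the residual graph, reachable from S: {S, A, B, C, D}.
Min-cut edges: D→E (4), D→F (11), D→G (2); capacity 4 + 11 + 2 = 17.
This cut is saturated, so no flow can exceed 17.

17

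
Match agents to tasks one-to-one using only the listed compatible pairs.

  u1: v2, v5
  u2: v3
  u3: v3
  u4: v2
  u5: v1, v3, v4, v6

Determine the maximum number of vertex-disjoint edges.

Unit-capacity flow: source→left, listed edges, right→sink; max matching = max flow.
Augmenting path u1→v2 (+1); matched 1.
Augmenting path u2→v3 (+1); matched 2.
Augmenting path u5→v1 (+1); matched 3.
Augmenting path u4→v2→u1→v5 (+1); matched 4.
No augmenting path remains; maximum matching = 4.
König certificate: {u1, u4, u5, v3} is a vertex cover of size 4 (every listed pair touches it), so no matching can be larger.

4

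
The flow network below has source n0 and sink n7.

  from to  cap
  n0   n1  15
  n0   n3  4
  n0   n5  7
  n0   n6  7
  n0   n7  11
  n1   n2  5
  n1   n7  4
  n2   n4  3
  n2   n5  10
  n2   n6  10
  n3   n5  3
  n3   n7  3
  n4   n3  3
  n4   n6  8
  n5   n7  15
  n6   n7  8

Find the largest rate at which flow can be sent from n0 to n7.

38

Augment n0→n7: bottleneck 11, flow now 11.
Augment n0→n1→n7: bottleneck 4, flow now 15.
Augment n0→n3→n7: bottleneck 3, flow now 18.
Augment n0→n5→n7: bottleneck 7, flow now 25.
Augment n0→n6→n7: bottleneck 7, flow now 32.
Augment n0→n3→n5→n7: bottleneck 1, flow now 33.
Augment n0→n1→n2→n5→n7: bottleneck 5, flow now 38.
No augmenting path remains; maximum flow = 38.
In the residual graph, reachable from n0: {n0, n1}.
Min-cut edges: n0→n3 (4), n0→n5 (7), n0→n6 (7), n0→n7 (11), n1→n2 (5), n1→n7 (4); capacity 4 + 7 + 7 + 11 + 5 + 4 = 38.
This cut is saturated, so no flow can exceed 38.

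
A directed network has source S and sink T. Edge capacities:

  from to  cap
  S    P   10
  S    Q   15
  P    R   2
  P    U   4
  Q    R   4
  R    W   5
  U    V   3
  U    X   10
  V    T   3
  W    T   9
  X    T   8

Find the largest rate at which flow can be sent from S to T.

9

Augment S→P→R→W→T: bottleneck 2, flow now 2.
Augment S→P→U→V→T: bottleneck 3, flow now 5.
Augment S→P→U→X→T: bottleneck 1, flow now 6.
Augment S→Q→R→W→T: bottleneck 3, flow now 9.
No augmenting path remains; maximum flow = 9.
In the residual graph, reachable from S: {S, P, Q, R}.
Min-cut edges: P→U (4), R→W (5); capacity 4 + 5 = 9.
This cut is saturated, so no flow can exceed 9.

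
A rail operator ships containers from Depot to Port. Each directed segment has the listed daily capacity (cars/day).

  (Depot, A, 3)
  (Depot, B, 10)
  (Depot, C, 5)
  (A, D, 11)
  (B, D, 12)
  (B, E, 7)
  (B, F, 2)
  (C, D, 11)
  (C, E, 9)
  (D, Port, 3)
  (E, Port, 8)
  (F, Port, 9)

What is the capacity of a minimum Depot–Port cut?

Augment Depot→A→D→Port: bottleneck 3, flow now 3.
Augment Depot→B→E→Port: bottleneck 7, flow now 10.
Augment Depot→B→F→Port: bottleneck 2, flow now 12.
Augment Depot→C→E→Port: bottleneck 1, flow now 13.
No augmenting path remains; maximum flow = 13.
By max-flow min-cut, the minimum cut capacity equals the max flow.
In the residual graph, reachable from Depot: {Depot, A, B, C, D, E}.
Min-cut edges: B→F (2), D→Port (3), E→Port (8); capacity 2 + 3 + 8 = 13.

13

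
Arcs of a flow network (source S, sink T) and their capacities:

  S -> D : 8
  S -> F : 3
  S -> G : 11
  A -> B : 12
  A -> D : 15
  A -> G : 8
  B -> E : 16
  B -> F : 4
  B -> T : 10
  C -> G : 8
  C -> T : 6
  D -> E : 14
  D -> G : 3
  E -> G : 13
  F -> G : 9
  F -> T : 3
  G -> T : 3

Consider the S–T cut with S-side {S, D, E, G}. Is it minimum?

Given cut capacity: 3 + 3 = 6.
Augment S→F→T: bottleneck 3, flow now 3.
Augment S→G→T: bottleneck 3, flow now 6.
No augmenting path remains; maximum flow = 6.
Cut capacity 6 equals the max flow, so it is a minimum cut.

Yes — it is a minimum cut (capacity 6).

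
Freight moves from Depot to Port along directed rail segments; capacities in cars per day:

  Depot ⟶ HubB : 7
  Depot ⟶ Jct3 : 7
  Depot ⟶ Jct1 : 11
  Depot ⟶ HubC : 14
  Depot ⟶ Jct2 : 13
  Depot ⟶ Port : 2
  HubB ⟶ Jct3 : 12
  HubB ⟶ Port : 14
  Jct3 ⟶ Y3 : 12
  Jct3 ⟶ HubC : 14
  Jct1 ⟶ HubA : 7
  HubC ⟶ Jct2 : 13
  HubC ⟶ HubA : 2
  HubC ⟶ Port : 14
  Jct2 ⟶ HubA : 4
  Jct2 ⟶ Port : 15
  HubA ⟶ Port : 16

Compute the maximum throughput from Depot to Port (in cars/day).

Augment Depot→Port: bottleneck 2, flow now 2.
Augment Depot→HubB→Port: bottleneck 7, flow now 9.
Augment Depot→HubC→Port: bottleneck 14, flow now 23.
Augment Depot→Jct2→Port: bottleneck 13, flow now 36.
Augment Depot→Jct1→HubA→Port: bottleneck 7, flow now 43.
Augment Depot→Jct3→HubC→Jct2→Port: bottleneck 2, flow now 45.
Augment Depot→Jct3→HubC→HubA→Port: bottleneck 2, flow now 47.
Augment Depot→Jct3→HubC→Jct2→HubA→Port: bottleneck 3, flow now 50.
No augmenting path remains; maximum flow = 50.
In the residual graph, reachable from Depot: {Depot, Jct1}.
Min-cut edges: Depot→HubB (7), Depot→Jct3 (7), Depot→HubC (14), Depot→Jct2 (13), Depot→Port (2), Jct1→HubA (7); capacity 7 + 7 + 14 + 13 + 2 + 7 = 50.
This cut is saturated, so no flow can exceed 50.

50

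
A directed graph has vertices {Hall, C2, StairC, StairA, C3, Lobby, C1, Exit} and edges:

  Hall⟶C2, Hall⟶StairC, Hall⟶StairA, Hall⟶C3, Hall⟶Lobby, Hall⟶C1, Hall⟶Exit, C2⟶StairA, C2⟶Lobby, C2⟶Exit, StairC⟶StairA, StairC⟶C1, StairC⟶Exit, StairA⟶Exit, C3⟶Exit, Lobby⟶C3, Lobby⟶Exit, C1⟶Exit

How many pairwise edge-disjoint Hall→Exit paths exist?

Assign every edge capacity 1; by Menger, the answer equals the max flow.
Path Hall→Exit (+1); total 1.
Path Hall→C2→Exit (+1); total 2.
Path Hall→StairC→Exit (+1); total 3.
Path Hall→StairA→Exit (+1); total 4.
Path Hall→C3→Exit (+1); total 5.
Path Hall→Lobby→Exit (+1); total 6.
Path Hall→C1→Exit (+1); total 7.
No residual Hall→Exit path; max flow = 7.
Certifying cut of size 7: {Hall→C1, Hall→C2, Hall→C3, Hall→Exit, Hall→Lobby, Hall→StairA, Hall→StairC}.

7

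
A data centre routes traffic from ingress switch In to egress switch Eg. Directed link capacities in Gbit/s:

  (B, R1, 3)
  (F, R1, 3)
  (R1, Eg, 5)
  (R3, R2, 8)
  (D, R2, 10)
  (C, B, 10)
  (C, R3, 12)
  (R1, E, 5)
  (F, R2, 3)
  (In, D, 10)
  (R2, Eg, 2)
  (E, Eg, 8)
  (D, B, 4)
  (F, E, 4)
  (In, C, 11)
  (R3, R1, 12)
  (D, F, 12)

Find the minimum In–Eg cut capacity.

Augment In→D→R2→Eg: bottleneck 2, flow now 2.
Augment In→D→B→R1→Eg: bottleneck 3, flow now 5.
Augment In→D→F→E→Eg: bottleneck 4, flow now 9.
Augment In→D→F→R1→Eg: bottleneck 1, flow now 10.
Augment In→C→R3→R1→Eg: bottleneck 1, flow now 11.
Augment In→C→R3→R1→E→Eg: bottleneck 4, flow now 15.
No augmenting path remains; maximum flow = 15.
By max-flow min-cut, the minimum cut capacity equals the max flow.
In the residual graph, reachable from In: {In, D, C, B, F, R3, E, R1, R2}.
Min-cut edges: E→Eg (8), R1→Eg (5), R2→Eg (2); capacity 8 + 5 + 2 = 15.

15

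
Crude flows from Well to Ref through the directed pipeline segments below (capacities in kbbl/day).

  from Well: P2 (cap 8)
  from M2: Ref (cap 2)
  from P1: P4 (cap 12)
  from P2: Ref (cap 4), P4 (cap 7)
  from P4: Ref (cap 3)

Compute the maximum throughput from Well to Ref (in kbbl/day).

Augment Well→P2→Ref: bottleneck 4, flow now 4.
Augment Well→P2→P4→Ref: bottleneck 3, flow now 7.
No augmenting path remains; maximum flow = 7.
In the residual graph, reachable from Well: {Well, P2, P4}.
Min-cut edges: P2→Ref (4), P4→Ref (3); capacity 4 + 3 = 7.
This cut is saturated, so no flow can exceed 7.

7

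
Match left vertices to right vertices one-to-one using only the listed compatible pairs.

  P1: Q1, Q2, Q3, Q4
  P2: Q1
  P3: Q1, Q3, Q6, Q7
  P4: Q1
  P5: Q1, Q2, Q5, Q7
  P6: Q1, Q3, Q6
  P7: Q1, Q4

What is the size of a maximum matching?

6

Unit-capacity flow: source→left, listed edges, right→sink; max matching = max flow.
Augmenting path P1→Q1 (+1); matched 1.
Augmenting path P3→Q3 (+1); matched 2.
Augmenting path P5→Q2 (+1); matched 3.
Augmenting path P6→Q6 (+1); matched 4.
Augmenting path P7→Q4 (+1); matched 5.
Augmenting path P2→Q1→P1→Q2→P5→Q5 (+1); matched 6.
No augmenting path remains; maximum matching = 6.
König certificate: {P1, P3, P5, P6, P7, Q1} is a vertex cover of size 6 (every listed pair touches it), so no matching can be larger.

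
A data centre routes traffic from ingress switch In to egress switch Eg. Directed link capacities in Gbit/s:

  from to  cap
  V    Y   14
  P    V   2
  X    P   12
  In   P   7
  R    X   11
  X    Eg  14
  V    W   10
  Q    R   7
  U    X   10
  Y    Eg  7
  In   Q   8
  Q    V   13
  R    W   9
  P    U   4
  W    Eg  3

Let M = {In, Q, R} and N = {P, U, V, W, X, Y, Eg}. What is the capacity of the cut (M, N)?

Edges leaving {In, Q, R}: In→P (7), Q→V (13), R→W (9), R→X (11).
Cut capacity = 7 + 13 + 9 + 11 = 40.

40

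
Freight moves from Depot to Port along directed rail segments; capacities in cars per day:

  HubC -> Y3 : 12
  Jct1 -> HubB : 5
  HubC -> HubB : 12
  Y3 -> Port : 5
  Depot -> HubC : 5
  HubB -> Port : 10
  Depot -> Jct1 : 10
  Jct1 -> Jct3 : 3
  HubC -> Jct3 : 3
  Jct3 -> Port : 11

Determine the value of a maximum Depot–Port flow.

13

Augment Depot→HubC→Jct3→Port: bottleneck 3, flow now 3.
Augment Depot→HubC→HubB→Port: bottleneck 2, flow now 5.
Augment Depot→Jct1→Jct3→Port: bottleneck 3, flow now 8.
Augment Depot→Jct1→HubB→Port: bottleneck 5, flow now 13.
No augmenting path remains; maximum flow = 13.
In the residual graph, reachable from Depot: {Depot, Jct1}.
Min-cut edges: Depot→HubC (5), Jct1→Jct3 (3), Jct1→HubB (5); capacity 5 + 3 + 5 = 13.
This cut is saturated, so no flow can exceed 13.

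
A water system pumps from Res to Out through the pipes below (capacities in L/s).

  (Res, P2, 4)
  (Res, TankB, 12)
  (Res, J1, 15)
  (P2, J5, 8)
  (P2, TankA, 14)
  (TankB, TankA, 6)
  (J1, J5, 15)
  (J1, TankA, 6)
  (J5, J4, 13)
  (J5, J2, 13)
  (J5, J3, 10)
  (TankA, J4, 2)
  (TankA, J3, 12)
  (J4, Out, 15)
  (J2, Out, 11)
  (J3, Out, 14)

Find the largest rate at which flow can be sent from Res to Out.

Augment Res→P2→J5→J4→Out: bottleneck 4, flow now 4.
Augment Res→TankB→TankA→J4→Out: bottleneck 2, flow now 6.
Augment Res→TankB→TankA→J3→Out: bottleneck 4, flow now 10.
Augment Res→J1→J5→J4→Out: bottleneck 9, flow now 19.
Augment Res→J1→J5→J2→Out: bottleneck 6, flow now 25.
No augmenting path remains; maximum flow = 25.
In the residual graph, reachable from Res: {Res, TankB}.
Min-cut edges: Res→P2 (4), Res→J1 (15), TankB→TankA (6); capacity 4 + 15 + 6 = 25.
This cut is saturated, so no flow can exceed 25.

25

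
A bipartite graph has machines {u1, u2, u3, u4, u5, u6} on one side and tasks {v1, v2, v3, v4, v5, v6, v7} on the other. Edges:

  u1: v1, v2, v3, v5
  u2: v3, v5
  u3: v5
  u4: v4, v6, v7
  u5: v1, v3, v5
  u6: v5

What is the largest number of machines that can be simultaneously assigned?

Unit-capacity flow: source→left, listed edges, right→sink; max matching = max flow.
Augmenting path u1→v1 (+1); matched 1.
Augmenting path u2→v3 (+1); matched 2.
Augmenting path u3→v5 (+1); matched 3.
Augmenting path u4→v4 (+1); matched 4.
Augmenting path u5→v1→u1→v2 (+1); matched 5.
No augmenting path remains; maximum matching = 5.
König certificate: {u1, u2, u4, u5, v5} is a vertex cover of size 5 (every listed pair touches it), so no matching can be larger.

5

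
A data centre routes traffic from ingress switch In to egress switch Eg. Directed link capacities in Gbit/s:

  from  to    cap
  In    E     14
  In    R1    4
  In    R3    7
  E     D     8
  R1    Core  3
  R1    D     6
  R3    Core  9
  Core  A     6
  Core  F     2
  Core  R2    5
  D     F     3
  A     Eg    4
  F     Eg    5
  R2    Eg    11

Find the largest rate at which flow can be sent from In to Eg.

13

Augment In→E→D→F→Eg: bottleneck 3, flow now 3.
Augment In→R1→Core→A→Eg: bottleneck 3, flow now 6.
Augment In→R3→Core→A→Eg: bottleneck 1, flow now 7.
Augment In→R3→Core→F→Eg: bottleneck 2, flow now 9.
Augment In→R3→Core→R2→Eg: bottleneck 4, flow now 13.
No augmenting path remains; maximum flow = 13.
In the residual graph, reachable from In: {In, E, R1, D}.
Min-cut edges: In→R3 (7), R1→Core (3), D→F (3); capacity 7 + 3 + 3 = 13.
This cut is saturated, so no flow can exceed 13.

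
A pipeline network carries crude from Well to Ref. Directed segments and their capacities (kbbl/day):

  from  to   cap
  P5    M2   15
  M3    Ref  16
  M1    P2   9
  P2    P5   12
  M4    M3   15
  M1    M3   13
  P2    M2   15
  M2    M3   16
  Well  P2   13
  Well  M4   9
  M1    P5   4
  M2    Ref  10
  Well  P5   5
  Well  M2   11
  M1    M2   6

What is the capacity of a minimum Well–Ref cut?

Augment Well→M2→Ref: bottleneck 10, flow now 10.
Augment Well→M4→M3→Ref: bottleneck 9, flow now 19.
Augment Well→M2→M3→Ref: bottleneck 1, flow now 20.
Augment Well→P2→M2→M3→Ref: bottleneck 6, flow now 26.
No augmenting path remains; maximum flow = 26.
By max-flow min-cut, the minimum cut capacity equals the max flow.
In the residual graph, reachable from Well: {Well, M4, P2, P5, M2, M3}.
Min-cut edges: M2→Ref (10), M3→Ref (16); capacity 10 + 16 = 26.

26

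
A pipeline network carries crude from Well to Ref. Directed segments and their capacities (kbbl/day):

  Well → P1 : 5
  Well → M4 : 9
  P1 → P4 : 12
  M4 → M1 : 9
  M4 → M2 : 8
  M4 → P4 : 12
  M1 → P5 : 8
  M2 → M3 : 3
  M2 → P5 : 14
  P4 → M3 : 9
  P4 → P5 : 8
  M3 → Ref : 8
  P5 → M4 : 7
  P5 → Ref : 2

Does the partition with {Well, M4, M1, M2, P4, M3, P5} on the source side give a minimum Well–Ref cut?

No — its capacity is 15, but the minimum cut has capacity 10.

Given cut capacity: 5 + 8 + 2 = 15.
Augment Well→P1→P4→M3→Ref: bottleneck 5, flow now 5.
Augment Well→M4→M1→P5→Ref: bottleneck 2, flow now 7.
Augment Well→M4→M2→M3→Ref: bottleneck 3, flow now 10.
No augmenting path remains; maximum flow = 10.
In the residual graph, reachable from Well: {Well, P1, M4, M1, M2, P4, M3, P5}.
Min-cut edges: M3→Ref (8), P5→Ref (2); capacity 8 + 2 = 10.
Cut capacity 15 exceeds the max flow 10, so it is not minimum.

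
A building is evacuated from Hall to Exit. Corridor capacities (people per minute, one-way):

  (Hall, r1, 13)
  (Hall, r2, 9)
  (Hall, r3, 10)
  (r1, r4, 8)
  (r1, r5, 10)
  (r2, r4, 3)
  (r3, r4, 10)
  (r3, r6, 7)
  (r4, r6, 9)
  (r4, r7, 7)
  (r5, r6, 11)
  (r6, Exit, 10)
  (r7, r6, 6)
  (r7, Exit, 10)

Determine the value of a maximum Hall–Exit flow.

17

Augment Hall→r3→r6→Exit: bottleneck 7, flow now 7.
Augment Hall→r1→r4→r6→Exit: bottleneck 3, flow now 10.
Augment Hall→r1→r4→r7→Exit: bottleneck 5, flow now 15.
Augment Hall→r2→r4→r7→Exit: bottleneck 2, flow now 17.
No augmenting path remains; maximum flow = 17.
In the residual graph, reachable from Hall: {Hall, r1, r2, r3, r4, r5, r6}.
Min-cut edges: r4→r7 (7), r6→Exit (10); capacity 7 + 10 = 17.
This cut is saturated, so no flow can exceed 17.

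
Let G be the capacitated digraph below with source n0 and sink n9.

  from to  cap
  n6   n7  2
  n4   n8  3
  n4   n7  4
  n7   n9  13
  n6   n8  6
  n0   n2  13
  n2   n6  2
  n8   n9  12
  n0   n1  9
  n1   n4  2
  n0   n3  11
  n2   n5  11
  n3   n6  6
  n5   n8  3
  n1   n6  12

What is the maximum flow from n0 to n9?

13

Augment n0→n1→n4→n7→n9: bottleneck 2, flow now 2.
Augment n0→n1→n6→n7→n9: bottleneck 2, flow now 4.
Augment n0→n1→n6→n8→n9: bottleneck 5, flow now 9.
Augment n0→n2→n5→n8→n9: bottleneck 3, flow now 12.
Augment n0→n2→n6→n8→n9: bottleneck 1, flow now 13.
No augmenting path remains; maximum flow = 13.
In the residual graph, reachable from n0: {n0, n1, n2, n3, n5, n6}.
Min-cut edges: n1→n4 (2), n5→n8 (3), n6→n7 (2), n6→n8 (6); capacity 2 + 3 + 2 + 6 = 13.
This cut is saturated, so no flow can exceed 13.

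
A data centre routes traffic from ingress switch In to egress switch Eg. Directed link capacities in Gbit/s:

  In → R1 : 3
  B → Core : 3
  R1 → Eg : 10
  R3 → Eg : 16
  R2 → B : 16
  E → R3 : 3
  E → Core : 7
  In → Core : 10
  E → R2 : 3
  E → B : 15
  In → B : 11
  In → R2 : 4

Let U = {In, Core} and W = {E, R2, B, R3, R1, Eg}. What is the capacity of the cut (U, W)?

18

Edges leaving {In, Core}: In→R2 (4), In→B (11), In→R1 (3).
Cut capacity = 4 + 11 + 3 = 18.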